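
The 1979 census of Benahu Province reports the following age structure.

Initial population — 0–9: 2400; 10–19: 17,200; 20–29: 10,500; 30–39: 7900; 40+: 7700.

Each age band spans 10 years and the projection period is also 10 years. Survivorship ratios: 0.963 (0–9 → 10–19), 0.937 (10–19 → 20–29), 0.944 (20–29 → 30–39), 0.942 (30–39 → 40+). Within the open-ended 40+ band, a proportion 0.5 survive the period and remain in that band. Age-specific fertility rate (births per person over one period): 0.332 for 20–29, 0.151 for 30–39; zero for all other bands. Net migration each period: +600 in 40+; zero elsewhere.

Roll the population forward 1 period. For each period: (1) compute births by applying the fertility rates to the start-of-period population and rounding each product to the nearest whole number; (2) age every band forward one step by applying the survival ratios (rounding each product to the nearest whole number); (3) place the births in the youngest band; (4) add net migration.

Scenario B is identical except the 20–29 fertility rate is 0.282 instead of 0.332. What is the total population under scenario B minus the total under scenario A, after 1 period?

(Groups numbered youngest = 1 to oldest = 5.)
— Period 1 —
Births: 10500 × 0.332 = 3486 ; 7900 × 0.151 = 1193 → total 4679
Group 2: 2400 × 0.963 = 2311
Group 3: 17200 × 0.937 = 16116
Group 4: 10500 × 0.944 = 9912
Group 5: 7900 × 0.942 + 7700 × 0.5 = 7442 + 3850 = 11292
Net migration: Group 5 + 600 → 11892
Population now: 0–9=4679, 10–19=2311, 20–29=16116, 30–39=9912, 40+=11892
Scenario A total after 1 period: 44910
Scenario B projection —
— Period 1 —
Births: 10500 × 0.282 = 2961 ; 7900 × 0.151 = 1193 → total 4154
Group 2: 2400 × 0.963 = 2311
Group 3: 17200 × 0.937 = 16116
Group 4: 10500 × 0.944 = 9912
Group 5: 7900 × 0.942 + 7700 × 0.5 = 7442 + 3850 = 11292
Net migration: Group 5 + 600 → 11892
Population now: 0–9=4154, 10–19=2311, 20–29=16116, 30–39=9912, 40+=11892
Scenario B total after 1 period: 44385
Difference B − A = 44385 − 44910 = -525

-525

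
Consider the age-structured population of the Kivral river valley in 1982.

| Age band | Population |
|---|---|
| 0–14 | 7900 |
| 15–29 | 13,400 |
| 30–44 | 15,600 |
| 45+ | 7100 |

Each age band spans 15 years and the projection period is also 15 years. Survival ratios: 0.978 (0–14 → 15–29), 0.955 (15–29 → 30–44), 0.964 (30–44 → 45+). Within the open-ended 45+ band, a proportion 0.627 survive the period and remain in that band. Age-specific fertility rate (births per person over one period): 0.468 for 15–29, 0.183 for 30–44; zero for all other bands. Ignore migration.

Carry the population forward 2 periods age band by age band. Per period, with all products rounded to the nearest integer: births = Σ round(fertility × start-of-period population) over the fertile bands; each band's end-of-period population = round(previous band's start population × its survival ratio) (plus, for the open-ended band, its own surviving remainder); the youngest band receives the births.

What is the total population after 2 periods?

Let band 1 be 0–14 through band 4 = 45+.
[period 1]
Births: 13400 × 0.468 = 6271 ; 15600 × 0.183 = 2855 → 9126
Band 2: 7900 × 0.978 = 7726
Band 3: 13400 × 0.955 = 12797
Band 4: 15600 × 0.964 + 7100 × 0.627 = 15038 + 4452 = 19490
→ [9126, 7726, 12797, 19490]
[period 2]
Births: 7726 × 0.468 = 3616 ; 12797 × 0.183 = 2342 → 5958
Band 2: 9126 × 0.978 = 8925
Band 3: 7726 × 0.955 = 7378
Band 4: 12797 × 0.964 + 19490 × 0.627 = 12336 + 12220 = 24556
→ [5958, 8925, 7378, 24556]
Total after period 2: 5958 + 8925 + 7378 + 24556 = 46817

46817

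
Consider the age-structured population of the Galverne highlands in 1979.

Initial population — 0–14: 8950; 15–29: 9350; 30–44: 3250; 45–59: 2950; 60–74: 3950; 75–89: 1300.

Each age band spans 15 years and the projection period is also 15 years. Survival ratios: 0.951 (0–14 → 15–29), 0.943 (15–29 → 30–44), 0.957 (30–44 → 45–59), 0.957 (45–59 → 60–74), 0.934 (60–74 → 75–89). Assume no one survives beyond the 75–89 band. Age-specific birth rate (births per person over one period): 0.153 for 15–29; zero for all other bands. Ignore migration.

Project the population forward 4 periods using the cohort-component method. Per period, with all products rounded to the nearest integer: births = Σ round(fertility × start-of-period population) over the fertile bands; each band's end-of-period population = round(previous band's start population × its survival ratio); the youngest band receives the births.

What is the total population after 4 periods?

Period 1.
Births: 9350 * 0.153 = 1431
15–29: 8950 * 0.951 = 8511
30–44: 9350 * 0.943 = 8817
45–59: 3250 * 0.957 = 3110
60–74: 2950 * 0.957 = 2823
75–89: 3950 * 0.934 = 3689
End of period: [1431, 8511, 8817, 3110, 2823, 3689]
Period 2.
Births: 8511 * 0.153 = 1302
15–29: 1431 * 0.951 = 1361
30–44: 8511 * 0.943 = 8026
45–59: 8817 * 0.957 = 8438
60–74: 3110 * 0.957 = 2976
75–89: 2823 * 0.934 = 2637
End of period: [1302, 1361, 8026, 8438, 2976, 2637]
Period 3.
Births: 1361 * 0.153 = 208
15–29: 1302 * 0.951 = 1238
30–44: 1361 * 0.943 = 1283
45–59: 8026 * 0.957 = 7681
60–74: 8438 * 0.957 = 8075
75–89: 2976 * 0.934 = 2780
End of period: [208, 1238, 1283, 7681, 8075, 2780]
Period 4.
Births: 1238 * 0.153 = 189
15–29: 208 * 0.951 = 198
30–44: 1238 * 0.943 = 1167
45–59: 1283 * 0.957 = 1228
60–74: 7681 * 0.957 = 7351
75–89: 8075 * 0.934 = 7542
End of period: [189, 198, 1167, 1228, 7351, 7542]
Total after period 4: 189 + 198 + 1167 + 1228 + 7351 + 7542 = 17675

17675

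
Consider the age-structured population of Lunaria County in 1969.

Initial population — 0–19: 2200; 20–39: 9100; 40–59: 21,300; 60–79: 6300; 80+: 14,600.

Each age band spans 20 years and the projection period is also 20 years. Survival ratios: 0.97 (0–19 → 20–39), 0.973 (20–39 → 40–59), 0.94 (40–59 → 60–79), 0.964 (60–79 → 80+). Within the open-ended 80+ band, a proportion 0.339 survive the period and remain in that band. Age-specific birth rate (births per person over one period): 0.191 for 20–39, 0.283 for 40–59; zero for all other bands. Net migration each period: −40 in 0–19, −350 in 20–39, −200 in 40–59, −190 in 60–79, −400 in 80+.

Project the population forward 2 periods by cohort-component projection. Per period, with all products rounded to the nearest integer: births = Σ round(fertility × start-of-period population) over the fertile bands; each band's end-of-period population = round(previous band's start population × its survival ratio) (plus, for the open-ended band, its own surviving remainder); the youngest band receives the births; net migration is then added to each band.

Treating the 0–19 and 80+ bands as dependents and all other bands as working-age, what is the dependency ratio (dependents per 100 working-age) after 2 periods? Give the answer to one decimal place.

150.8

Call the groups 1 to 5, youngest first.
— Period 1 —
Births: 9100 * 0.191 = 1738 ; 21300 * 0.283 = 6028 — total 7766
Group 2: 2200 * 0.97 = 2134
Group 3: 9100 * 0.973 = 8854
Group 4: 21300 * 0.94 = 20022
Group 5: 6300 * 0.964 + 14600 * 0.339 = 6073 + 4949 = 11022
Net migration: Group 1 − 40 → 7726; Group 2 − 350 → 1784; Group 3 − 200 → 8654; Group 4 − 190 → 19832; Group 5 − 400 → 10622
→ [7726, 1784, 8654, 19832, 10622]
— Period 2 —
Births: 1784 * 0.191 = 341 ; 8654 * 0.283 = 2449 — total 2790
Group 2: 7726 * 0.97 = 7494
Group 3: 1784 * 0.973 = 1736
Group 4: 8654 * 0.94 = 8135
Group 5: 19832 * 0.964 + 10622 * 0.339 = 19118 + 3601 = 22719
Net migration: Group 1 − 40 → 2750; Group 2 − 350 → 7144; Group 3 − 200 → 1536; Group 4 − 190 → 7945; Group 5 − 400 → 22319
→ [2750, 7144, 1536, 7945, 22319]
Dependents (band 0–19 + band 80+) = 2750 + 22319 = 25069; working-age = 16625; ratio = 25069/16625 × 100 = 150.8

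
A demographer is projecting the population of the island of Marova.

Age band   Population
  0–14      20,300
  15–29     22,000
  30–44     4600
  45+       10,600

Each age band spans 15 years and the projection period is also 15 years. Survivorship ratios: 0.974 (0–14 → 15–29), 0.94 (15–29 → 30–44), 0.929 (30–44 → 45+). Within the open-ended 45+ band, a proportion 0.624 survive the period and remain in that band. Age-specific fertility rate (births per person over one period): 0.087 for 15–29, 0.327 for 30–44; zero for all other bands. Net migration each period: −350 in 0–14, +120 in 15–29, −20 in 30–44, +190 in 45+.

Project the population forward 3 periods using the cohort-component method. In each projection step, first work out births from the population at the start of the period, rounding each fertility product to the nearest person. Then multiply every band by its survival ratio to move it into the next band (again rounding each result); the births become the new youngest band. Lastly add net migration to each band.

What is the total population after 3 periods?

50925

Let group 1 be 0–14 through group 4 = 45+.
Period 1:
Births: 22000 * 0.087 = 1914 ; 4600 * 0.327 = 1504 → 3418
Group 2: 20300 * 0.974 = 19772
Group 3: 22000 * 0.94 = 20680
Group 4: 4600 * 0.929 + 10600 * 0.624 = 4273 + 6614 = 10887
Net migration: Group 1 − 350 → 3068; Group 2 + 120 → 19892; Group 3 − 20 → 20660; Group 4 + 190 → 11077
→ [3068, 19892, 20660, 11077]
Period 2:
Births: 19892 * 0.087 = 1731 ; 20660 * 0.327 = 6756 → 8487
Group 2: 3068 * 0.974 = 2988
Group 3: 19892 * 0.94 = 18698
Group 4: 20660 * 0.929 + 11077 * 0.624 = 19193 + 6912 = 26105
Net migration: Group 1 − 350 → 8137; Group 2 + 120 → 3108; Group 3 − 20 → 18678; Group 4 + 190 → 26295
→ [8137, 3108, 18678, 26295]
Period 3:
Births: 3108 * 0.087 = 270 ; 18678 * 0.327 = 6108 → 6378
Group 2: 8137 * 0.974 = 7925
Group 3: 3108 * 0.94 = 2922
Group 4: 18678 * 0.929 + 26295 * 0.624 = 17352 + 16408 = 33760
Net migration: Group 1 − 350 → 6028; Group 2 + 120 → 8045; Group 3 − 20 → 2902; Group 4 + 190 → 33950
→ [6028, 8045, 2902, 33950]
Total after period 3: 6028 + 8045 + 2902 + 33950 = 50925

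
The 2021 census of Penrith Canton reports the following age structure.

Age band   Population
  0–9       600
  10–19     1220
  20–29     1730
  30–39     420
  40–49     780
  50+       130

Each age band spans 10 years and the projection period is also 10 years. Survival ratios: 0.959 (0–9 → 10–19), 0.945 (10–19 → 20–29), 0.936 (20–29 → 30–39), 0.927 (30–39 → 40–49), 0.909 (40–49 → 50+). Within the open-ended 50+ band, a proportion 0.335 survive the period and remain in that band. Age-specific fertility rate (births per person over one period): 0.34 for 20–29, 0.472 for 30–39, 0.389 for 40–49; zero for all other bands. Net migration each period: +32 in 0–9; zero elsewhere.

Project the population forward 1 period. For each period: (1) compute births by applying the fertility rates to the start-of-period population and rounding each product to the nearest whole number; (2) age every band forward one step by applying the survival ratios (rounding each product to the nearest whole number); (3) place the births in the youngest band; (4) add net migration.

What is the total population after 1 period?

5610

Call the groups 1 to 6, youngest first.
After projecting period 1:
Births: 1730 × 0.34 = 588 ; 420 × 0.472 = 198 ; 780 × 0.389 = 303 ⇒ total 1089
Group 2: 600 × 0.959 = 575
Group 3: 1220 × 0.945 = 1153
Group 4: 1730 × 0.936 = 1619
Group 5: 420 × 0.927 = 389
Group 6: 780 × 0.909 + 130 × 0.335 = 709 + 44 = 753
Net migration: Group 1 + 32 → 1121
→ [1121, 575, 1153, 1619, 389, 753]
Total after period 1: 1121 + 575 + 1153 + 1619 + 389 + 753 = 5610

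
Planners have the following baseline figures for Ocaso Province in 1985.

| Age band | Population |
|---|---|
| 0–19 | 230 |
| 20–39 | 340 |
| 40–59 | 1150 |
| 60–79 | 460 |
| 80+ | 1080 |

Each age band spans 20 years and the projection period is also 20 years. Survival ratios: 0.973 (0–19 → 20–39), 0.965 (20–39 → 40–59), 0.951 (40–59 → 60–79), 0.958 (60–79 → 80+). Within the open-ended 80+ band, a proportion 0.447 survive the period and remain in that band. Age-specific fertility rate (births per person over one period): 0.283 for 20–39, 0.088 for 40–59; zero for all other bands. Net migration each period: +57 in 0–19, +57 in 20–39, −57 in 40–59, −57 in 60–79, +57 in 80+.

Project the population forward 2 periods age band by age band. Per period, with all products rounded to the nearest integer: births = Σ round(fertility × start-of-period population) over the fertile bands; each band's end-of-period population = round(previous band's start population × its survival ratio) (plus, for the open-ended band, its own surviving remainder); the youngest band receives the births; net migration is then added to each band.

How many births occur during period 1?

Numbering the groups 1..5 from youngest to oldest:
After projecting period 1:
Births: 340 × 0.283 = 96, 1150 × 0.088 = 101 → total 197
Group 2: 230 × 0.973 = 224
Group 3: 340 × 0.965 = 328
Group 4: 1150 × 0.951 = 1094
Group 5: 460 × 0.958 + 1080 × 0.447 = 441 + 483 = 924
Net migration: Group 1 + 57 → 254; Group 2 + 57 → 281; Group 3 − 57 → 271; Group 4 − 57 → 1037; Group 5 + 57 → 981
Population now: 0–19=254, 20–39=281, 40–59=271, 60–79=1037, 80+=981

197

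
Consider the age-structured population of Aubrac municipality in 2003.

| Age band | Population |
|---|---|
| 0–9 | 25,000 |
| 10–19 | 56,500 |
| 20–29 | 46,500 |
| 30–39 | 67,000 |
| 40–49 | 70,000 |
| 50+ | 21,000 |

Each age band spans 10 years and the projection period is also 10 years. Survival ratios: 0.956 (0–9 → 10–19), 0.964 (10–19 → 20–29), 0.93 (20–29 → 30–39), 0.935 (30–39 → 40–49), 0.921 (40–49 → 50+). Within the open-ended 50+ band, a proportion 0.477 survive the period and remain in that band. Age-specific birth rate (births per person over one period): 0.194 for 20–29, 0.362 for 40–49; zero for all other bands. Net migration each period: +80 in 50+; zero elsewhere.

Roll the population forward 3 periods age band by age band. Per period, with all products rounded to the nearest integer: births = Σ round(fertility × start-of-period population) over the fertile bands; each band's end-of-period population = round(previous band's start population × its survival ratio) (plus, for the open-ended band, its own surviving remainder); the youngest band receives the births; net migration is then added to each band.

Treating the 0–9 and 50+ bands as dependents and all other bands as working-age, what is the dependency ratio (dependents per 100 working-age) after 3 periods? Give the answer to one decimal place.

76.3

Period 1:
Births: 46500 * 0.194 = 9021, 70000 * 0.362 = 25340 — total 34361
10–19: 25000 * 0.956 = 23900
20–29: 56500 * 0.964 = 54466
30–39: 46500 * 0.93 = 43245
40–49: 67000 * 0.935 = 62645
50+: 70000 * 0.921 + 21000 * 0.477 = 64470 + 10017 = 74487
Net migration: 50+ + 80 → 74567
→ [34361, 23900, 54466, 43245, 62645, 74567]
Period 2:
Births: 54466 * 0.194 = 10566, 62645 * 0.362 = 22677 — total 33243
10–19: 34361 * 0.956 = 32849
20–29: 23900 * 0.964 = 23040
30–39: 54466 * 0.93 = 50653
40–49: 43245 * 0.935 = 40434
50+: 62645 * 0.921 + 74567 * 0.477 = 57696 + 35568 = 93264
Net migration: 50+ + 80 → 93344
→ [33243, 32849, 23040, 50653, 40434, 93344]
Period 3:
Births: 23040 * 0.194 = 4470, 40434 * 0.362 = 14637 — total 19107
10–19: 33243 * 0.956 = 31780
20–29: 32849 * 0.964 = 31666
30–39: 23040 * 0.93 = 21427
40–49: 50653 * 0.935 = 47361
50+: 40434 * 0.921 + 93344 * 0.477 = 37240 + 44525 = 81765
Net migration: 50+ + 80 → 81845
→ [19107, 31780, 31666, 21427, 47361, 81845]
Dependents (band 0–9 + band 50+) = 19107 + 81845 = 100952; working-age = 132234; ratio = 100952/132234 × 100 = 76.3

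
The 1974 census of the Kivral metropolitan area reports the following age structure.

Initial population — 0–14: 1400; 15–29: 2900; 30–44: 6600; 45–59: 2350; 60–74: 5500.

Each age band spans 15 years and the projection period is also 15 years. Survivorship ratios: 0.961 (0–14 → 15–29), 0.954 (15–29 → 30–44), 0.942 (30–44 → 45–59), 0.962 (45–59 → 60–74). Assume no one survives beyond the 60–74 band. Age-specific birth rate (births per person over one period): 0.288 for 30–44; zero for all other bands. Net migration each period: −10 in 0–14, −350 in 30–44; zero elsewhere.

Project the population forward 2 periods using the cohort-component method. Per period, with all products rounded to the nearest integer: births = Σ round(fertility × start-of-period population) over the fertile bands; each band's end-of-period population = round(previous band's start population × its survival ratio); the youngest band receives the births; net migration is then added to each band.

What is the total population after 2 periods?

Period 1:
Births: 6600 × 0.288 = 1901
15–29: 1400 × 0.961 = 1345
30–44: 2900 × 0.954 = 2767
45–59: 6600 × 0.942 = 6217
60–74: 2350 × 0.962 = 2261
Net migration: 0–14 − 10 → 1891; 30–44 − 350 → 2417
Giving 1891 / 1345 / 2417 / 6217 / 2261.
Period 2:
Births: 2417 × 0.288 = 696
15–29: 1891 × 0.961 = 1817
30–44: 1345 × 0.954 = 1283
45–59: 2417 × 0.942 = 2277
60–74: 6217 × 0.962 = 5981
Net migration: 0–14 − 10 → 686; 30–44 − 350 → 933
Giving 686 / 1817 / 933 / 2277 / 5981.
Total after period 2: 686 + 1817 + 933 + 2277 + 5981 = 11694

11694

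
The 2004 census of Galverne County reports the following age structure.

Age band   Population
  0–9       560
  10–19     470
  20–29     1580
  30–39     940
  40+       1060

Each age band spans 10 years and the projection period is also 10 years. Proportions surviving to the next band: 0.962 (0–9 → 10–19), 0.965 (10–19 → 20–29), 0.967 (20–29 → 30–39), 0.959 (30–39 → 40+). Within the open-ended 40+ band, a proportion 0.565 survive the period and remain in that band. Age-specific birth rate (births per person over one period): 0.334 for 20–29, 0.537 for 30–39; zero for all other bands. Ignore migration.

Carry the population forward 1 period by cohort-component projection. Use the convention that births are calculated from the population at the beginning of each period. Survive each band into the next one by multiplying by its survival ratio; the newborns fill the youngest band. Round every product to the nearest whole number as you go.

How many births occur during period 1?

1033

Let band 1 be 0–9 through band 5 = 40+.
[period 1]
Births: 1580 × 0.334 = 528 ; 940 × 0.537 = 505 → 1033
Band 2: 560 × 0.962 = 539
Band 3: 470 × 0.965 = 454
Band 4: 1580 × 0.967 = 1528
Band 5: 940 × 0.959 + 1060 × 0.565 = 901 + 599 = 1500
Population now: 0–9=1033, 10–19=539, 20–29=454, 30–39=1528, 40+=1500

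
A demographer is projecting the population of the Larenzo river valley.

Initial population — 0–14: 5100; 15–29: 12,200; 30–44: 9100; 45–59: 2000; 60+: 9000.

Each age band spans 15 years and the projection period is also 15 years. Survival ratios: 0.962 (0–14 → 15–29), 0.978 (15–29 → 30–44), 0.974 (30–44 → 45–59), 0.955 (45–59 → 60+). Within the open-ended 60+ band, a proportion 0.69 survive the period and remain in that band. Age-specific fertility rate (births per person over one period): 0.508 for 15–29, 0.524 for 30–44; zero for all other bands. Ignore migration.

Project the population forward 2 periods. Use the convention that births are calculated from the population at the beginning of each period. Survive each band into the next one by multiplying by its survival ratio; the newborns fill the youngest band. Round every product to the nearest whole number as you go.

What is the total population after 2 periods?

Numbering the bands 1..5 from youngest to oldest:
Period 1.
Births: 12200 × 0.508 = 6198  |  9100 × 0.524 = 4768 → total 10966
Band 2: 5100 × 0.962 = 4906
Band 3: 12200 × 0.978 = 11932
Band 4: 9100 × 0.974 = 8863
Band 5: 2000 × 0.955 + 9000 × 0.69 = 1910 + 6210 = 8120
→ [10966, 4906, 11932, 8863, 8120]
Period 2.
Births: 4906 × 0.508 = 2492  |  11932 × 0.524 = 6252 → total 8744
Band 2: 10966 × 0.962 = 10549
Band 3: 4906 × 0.978 = 4798
Band 4: 11932 × 0.974 = 11622
Band 5: 8863 × 0.955 + 8120 × 0.69 = 8464 + 5603 = 14067
→ [8744, 10549, 4798, 11622, 14067]
Total after period 2: 8744 + 10549 + 4798 + 11622 + 14067 = 49780

49780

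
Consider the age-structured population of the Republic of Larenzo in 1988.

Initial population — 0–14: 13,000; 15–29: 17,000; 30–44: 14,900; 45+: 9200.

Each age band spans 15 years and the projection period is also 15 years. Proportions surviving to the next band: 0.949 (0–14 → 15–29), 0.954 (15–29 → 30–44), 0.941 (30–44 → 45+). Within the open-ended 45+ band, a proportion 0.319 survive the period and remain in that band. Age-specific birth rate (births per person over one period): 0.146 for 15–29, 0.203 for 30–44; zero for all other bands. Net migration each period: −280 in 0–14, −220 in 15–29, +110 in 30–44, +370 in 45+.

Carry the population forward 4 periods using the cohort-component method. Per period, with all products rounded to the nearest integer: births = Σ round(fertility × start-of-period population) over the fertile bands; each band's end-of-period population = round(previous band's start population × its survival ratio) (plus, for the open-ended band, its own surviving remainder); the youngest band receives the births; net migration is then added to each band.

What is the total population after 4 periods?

Call the bands 1 to 4, youngest first.
After projecting period 1:
Births: 17000 × 0.146 = 2482, 14900 × 0.203 = 3025 ⇒ total 5507
Band 2: 13000 × 0.949 = 12337
Band 3: 17000 × 0.954 = 16218
Band 4: 14900 × 0.941 + 9200 × 0.319 = 14021 + 2935 = 16956
Net migration: Band 1 − 280 → 5227; Band 2 − 220 → 12117; Band 3 + 110 → 16328; Band 4 + 370 → 17326
Population now: 0–14=5227, 15–29=12117, 30–44=16328, 45+=17326
After projecting period 2:
Births: 12117 × 0.146 = 1769, 16328 × 0.203 = 3315 ⇒ total 5084
Band 2: 5227 × 0.949 = 4960
Band 3: 12117 × 0.954 = 11560
Band 4: 16328 × 0.941 + 17326 × 0.319 = 15365 + 5527 = 20892
Net migration: Band 1 − 280 → 4804; Band 2 − 220 → 4740; Band 3 + 110 → 11670; Band 4 + 370 → 21262
Population now: 0–14=4804, 15–29=4740, 30–44=11670, 45+=21262
After projecting period 3:
Births: 4740 × 0.146 = 692, 11670 × 0.203 = 2369 ⇒ total 3061
Band 2: 4804 × 0.949 = 4559
Band 3: 4740 × 0.954 = 4522
Band 4: 11670 × 0.941 + 21262 × 0.319 = 10981 + 6783 = 17764
Net migration: Band 1 − 280 → 2781; Band 2 − 220 → 4339; Band 3 + 110 → 4632; Band 4 + 370 → 18134
Population now: 0–14=2781, 15–29=4339, 30–44=4632, 45+=18134
After projecting period 4:
Births: 4339 × 0.146 = 633, 4632 × 0.203 = 940 ⇒ total 1573
Band 2: 2781 × 0.949 = 2639
Band 3: 4339 × 0.954 = 4139
Band 4: 4632 × 0.941 + 18134 × 0.319 = 4359 + 5785 = 10144
Net migration: Band 1 − 280 → 1293; Band 2 − 220 → 2419; Band 3 + 110 → 4249; Band 4 + 370 → 10514
Population now: 0–14=1293, 15–29=2419, 30–44=4249, 45+=10514
Total after period 4: 1293 + 2419 + 4249 + 10514 = 18475

18475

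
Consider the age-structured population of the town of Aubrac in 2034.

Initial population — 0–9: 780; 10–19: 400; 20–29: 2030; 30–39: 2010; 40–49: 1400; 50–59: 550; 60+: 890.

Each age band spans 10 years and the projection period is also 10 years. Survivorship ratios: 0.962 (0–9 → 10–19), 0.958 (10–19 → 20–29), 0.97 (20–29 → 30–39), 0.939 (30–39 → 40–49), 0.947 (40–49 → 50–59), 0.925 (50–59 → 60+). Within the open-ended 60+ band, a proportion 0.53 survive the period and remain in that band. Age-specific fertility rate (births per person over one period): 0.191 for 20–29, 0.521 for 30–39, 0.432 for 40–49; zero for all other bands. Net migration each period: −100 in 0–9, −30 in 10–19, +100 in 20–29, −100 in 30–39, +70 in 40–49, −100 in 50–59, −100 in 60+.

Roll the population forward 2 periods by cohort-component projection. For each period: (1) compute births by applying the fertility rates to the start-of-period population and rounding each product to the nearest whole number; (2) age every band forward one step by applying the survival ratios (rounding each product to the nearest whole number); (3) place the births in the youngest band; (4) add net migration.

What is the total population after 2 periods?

9885

Numbering the groups 1..7 from youngest to oldest:
Period 1:
Births: 2030 × 0.191 = 388 ; 2010 × 0.521 = 1047 ; 1400 × 0.432 = 605 → total 2040
Group 2: 780 × 0.962 = 750
Group 3: 400 × 0.958 = 383
Group 4: 2030 × 0.97 = 1969
Group 5: 2010 × 0.939 = 1887
Group 6: 1400 × 0.947 = 1326
Group 7: 550 × 0.925 + 890 × 0.53 = 509 + 472 = 981
Net migration: Group 1 − 100 → 1940; Group 2 − 30 → 720; Group 3 + 100 → 483; Group 4 − 100 → 1869; Group 5 + 70 → 1957; Group 6 − 100 → 1226; Group 7 − 100 → 881
End of period: [1940, 720, 483, 1869, 1957, 1226, 881]
Period 2:
Births: 483 × 0.191 = 92 ; 1869 × 0.521 = 974 ; 1957 × 0.432 = 845 → total 1911
Group 2: 1940 × 0.962 = 1866
Group 3: 720 × 0.958 = 690
Group 4: 483 × 0.97 = 469
Group 5: 1869 × 0.939 = 1755
Group 6: 1957 × 0.947 = 1853
Group 7: 1226 × 0.925 + 881 × 0.53 = 1134 + 467 = 1601
Net migration: Group 1 − 100 → 1811; Group 2 − 30 → 1836; Group 3 + 100 → 790; Group 4 − 100 → 369; Group 5 + 70 → 1825; Group 6 − 100 → 1753; Group 7 − 100 → 1501
End of period: [1811, 1836, 790, 369, 1825, 1753, 1501]
Total after period 2: 1811 + 1836 + 790 + 369 + 1825 + 1753 + 1501 = 9885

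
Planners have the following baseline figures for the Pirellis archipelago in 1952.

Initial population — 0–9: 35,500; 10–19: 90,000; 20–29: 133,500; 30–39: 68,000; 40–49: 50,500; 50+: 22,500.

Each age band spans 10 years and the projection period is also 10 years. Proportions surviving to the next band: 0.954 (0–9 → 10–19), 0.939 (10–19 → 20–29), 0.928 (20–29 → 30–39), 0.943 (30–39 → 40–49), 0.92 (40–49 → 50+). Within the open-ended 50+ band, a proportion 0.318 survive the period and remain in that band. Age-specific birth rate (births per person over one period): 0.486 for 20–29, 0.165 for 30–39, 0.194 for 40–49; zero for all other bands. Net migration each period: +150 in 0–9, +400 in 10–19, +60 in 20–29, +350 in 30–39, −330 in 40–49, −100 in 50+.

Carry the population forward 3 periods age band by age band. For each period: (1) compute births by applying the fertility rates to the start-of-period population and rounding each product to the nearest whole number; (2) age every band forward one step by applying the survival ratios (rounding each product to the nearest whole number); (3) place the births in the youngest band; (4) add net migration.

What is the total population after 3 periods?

435819

Period 1:
Births: 133500 × 0.486 = 64881, 68000 × 0.165 = 11220, 50500 × 0.194 = 9797 ⇒ total 85898
10–19: 35500 × 0.954 = 33867
20–29: 90000 × 0.939 = 84510
30–39: 133500 × 0.928 = 123888
40–49: 68000 × 0.943 = 64124
50+: 50500 × 0.92 + 22500 × 0.318 = 46460 + 7155 = 53615
Net migration: 0–9 + 150 → 86048; 10–19 + 400 → 34267; 20–29 + 60 → 84570; 30–39 + 350 → 124238; 40–49 − 330 → 63794; 50+ − 100 → 53515
Giving 86048 / 34267 / 84570 / 124238 / 63794 / 53515.
Period 2:
Births: 84570 × 0.486 = 41101, 124238 × 0.165 = 20499, 63794 × 0.194 = 12376 ⇒ total 73976
10–19: 86048 × 0.954 = 82090
20–29: 34267 × 0.939 = 32177
30–39: 84570 × 0.928 = 78481
40–49: 124238 × 0.943 = 117156
50+: 63794 × 0.92 + 53515 × 0.318 = 58690 + 17018 = 75708
Net migration: 0–9 + 150 → 74126; 10–19 + 400 → 82490; 20–29 + 60 → 32237; 30–39 + 350 → 78831; 40–49 − 330 → 116826; 50+ − 100 → 75608
Giving 74126 / 82490 / 32237 / 78831 / 116826 / 75608.
Period 3:
Births: 32237 × 0.486 = 15667, 78831 × 0.165 = 13007, 116826 × 0.194 = 22664 ⇒ total 51338
10–19: 74126 × 0.954 = 70716
20–29: 82490 × 0.939 = 77458
30–39: 32237 × 0.928 = 29916
40–49: 78831 × 0.943 = 74338
50+: 116826 × 0.92 + 75608 × 0.318 = 107480 + 24043 = 131523
Net migration: 0–9 + 150 → 51488; 10–19 + 400 → 71116; 20–29 + 60 → 77518; 30–39 + 350 → 30266; 40–49 − 330 → 74008; 50+ − 100 → 131423
Giving 51488 / 71116 / 77518 / 30266 / 74008 / 131423.
Total after period 3: 51488 + 71116 + 77518 + 30266 + 74008 + 131423 = 435819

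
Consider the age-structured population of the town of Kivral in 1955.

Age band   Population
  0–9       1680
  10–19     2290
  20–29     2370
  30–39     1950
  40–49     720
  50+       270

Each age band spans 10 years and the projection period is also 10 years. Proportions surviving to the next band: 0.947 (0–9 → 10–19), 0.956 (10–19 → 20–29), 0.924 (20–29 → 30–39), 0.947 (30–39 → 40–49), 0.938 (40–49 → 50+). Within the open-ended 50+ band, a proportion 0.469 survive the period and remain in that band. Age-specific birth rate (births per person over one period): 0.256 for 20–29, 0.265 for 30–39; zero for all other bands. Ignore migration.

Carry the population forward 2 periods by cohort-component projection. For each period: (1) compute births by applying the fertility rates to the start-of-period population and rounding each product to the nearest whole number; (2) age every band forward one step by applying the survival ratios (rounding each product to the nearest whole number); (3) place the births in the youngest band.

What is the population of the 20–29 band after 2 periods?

(Groups numbered youngest = 1 to oldest = 6.)
After projecting period 1:
Births: 2370 * 0.256 = 607, 1950 * 0.265 = 517 → total 1124
Group 2: 1680 * 0.947 = 1591
Group 3: 2290 * 0.956 = 2189
Group 4: 2370 * 0.924 = 2190
Group 5: 1950 * 0.947 = 1847
Group 6: 720 * 0.938 + 270 * 0.469 = 675 + 127 = 802
End of period: [1124, 1591, 2189, 2190, 1847, 802]
After projecting period 2:
Births: 2189 * 0.256 = 560, 2190 * 0.265 = 580 → total 1140
Group 2: 1124 * 0.947 = 1064
Group 3: 1591 * 0.956 = 1521
Group 4: 2189 * 0.924 = 2023
Group 5: 2190 * 0.947 = 2074
Group 6: 1847 * 0.938 + 802 * 0.469 = 1732 + 376 = 2108
End of period: [1140, 1064, 1521, 2023, 2074, 2108]

1521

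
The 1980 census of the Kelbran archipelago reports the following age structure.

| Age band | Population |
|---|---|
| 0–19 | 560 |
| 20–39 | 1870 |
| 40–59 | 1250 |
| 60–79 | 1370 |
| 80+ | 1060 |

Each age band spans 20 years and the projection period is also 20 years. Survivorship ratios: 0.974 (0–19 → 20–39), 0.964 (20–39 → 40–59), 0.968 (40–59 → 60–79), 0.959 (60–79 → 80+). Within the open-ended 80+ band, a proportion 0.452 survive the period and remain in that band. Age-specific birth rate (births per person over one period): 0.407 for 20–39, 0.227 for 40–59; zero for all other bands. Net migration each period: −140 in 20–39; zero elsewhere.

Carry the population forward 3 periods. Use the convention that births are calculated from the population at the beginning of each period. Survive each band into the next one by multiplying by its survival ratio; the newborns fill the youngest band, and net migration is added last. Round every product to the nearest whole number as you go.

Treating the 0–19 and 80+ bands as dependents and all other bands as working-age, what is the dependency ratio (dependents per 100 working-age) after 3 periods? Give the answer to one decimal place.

183.1

After projecting period 1:
Births: 1870 * 0.407 = 761 ; 1250 * 0.227 = 284 ⇒ total 1045
20–39: 560 * 0.974 = 545
40–59: 1870 * 0.964 = 1803
60–79: 1250 * 0.968 = 1210
80+: 1370 * 0.959 + 1060 * 0.452 = 1314 + 479 = 1793
Net migration: 20–39 − 140 → 405
→ [1045, 405, 1803, 1210, 1793]
After projecting period 2:
Births: 405 * 0.407 = 165 ; 1803 * 0.227 = 409 ⇒ total 574
20–39: 1045 * 0.974 = 1018
40–59: 405 * 0.964 = 390
60–79: 1803 * 0.968 = 1745
80+: 1210 * 0.959 + 1793 * 0.452 = 1160 + 810 = 1970
Net migration: 20–39 − 140 → 878
→ [574, 878, 390, 1745, 1970]
After projecting period 3:
Births: 878 * 0.407 = 357 ; 390 * 0.227 = 89 ⇒ total 446
20–39: 574 * 0.974 = 559
40–59: 878 * 0.964 = 846
60–79: 390 * 0.968 = 378
80+: 1745 * 0.959 + 1970 * 0.452 = 1673 + 890 = 2563
Net migration: 20–39 − 140 → 419
→ [446, 419, 846, 378, 2563]
Dependents (band 0–19 + band 80+) = 446 + 2563 = 3009; working-age = 1643; ratio = 3009/1643 × 100 = 183.1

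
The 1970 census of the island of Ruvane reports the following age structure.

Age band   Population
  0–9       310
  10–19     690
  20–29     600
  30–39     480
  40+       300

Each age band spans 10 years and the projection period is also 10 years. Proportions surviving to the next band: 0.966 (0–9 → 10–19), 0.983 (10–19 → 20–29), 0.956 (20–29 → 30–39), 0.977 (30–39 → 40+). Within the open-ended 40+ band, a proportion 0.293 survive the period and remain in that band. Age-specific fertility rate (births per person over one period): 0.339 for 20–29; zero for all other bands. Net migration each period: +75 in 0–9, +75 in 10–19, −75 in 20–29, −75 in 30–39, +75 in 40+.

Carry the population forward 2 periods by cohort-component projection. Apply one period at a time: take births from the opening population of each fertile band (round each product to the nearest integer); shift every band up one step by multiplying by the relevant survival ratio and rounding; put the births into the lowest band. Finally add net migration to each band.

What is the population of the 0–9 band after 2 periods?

279

Period 1:
Births: 600 * 0.339 = 203
10–19: 310 * 0.966 = 299
20–29: 690 * 0.983 = 678
30–39: 600 * 0.956 = 574
40+: 480 * 0.977 + 300 * 0.293 = 469 + 88 = 557
Net migration: 0–9 + 75 → 278; 10–19 + 75 → 374; 20–29 − 75 → 603; 30–39 − 75 → 499; 40+ + 75 → 632
End of period: [278, 374, 603, 499, 632]
Period 2:
Births: 603 * 0.339 = 204
10–19: 278 * 0.966 = 269
20–29: 374 * 0.983 = 368
30–39: 603 * 0.956 = 576
40+: 499 * 0.977 + 632 * 0.293 = 488 + 185 = 673
Net migration: 0–9 + 75 → 279; 10–19 + 75 → 344; 20–29 − 75 → 293; 30–39 − 75 → 501; 40+ + 75 → 748
End of period: [279, 344, 293, 501, 748]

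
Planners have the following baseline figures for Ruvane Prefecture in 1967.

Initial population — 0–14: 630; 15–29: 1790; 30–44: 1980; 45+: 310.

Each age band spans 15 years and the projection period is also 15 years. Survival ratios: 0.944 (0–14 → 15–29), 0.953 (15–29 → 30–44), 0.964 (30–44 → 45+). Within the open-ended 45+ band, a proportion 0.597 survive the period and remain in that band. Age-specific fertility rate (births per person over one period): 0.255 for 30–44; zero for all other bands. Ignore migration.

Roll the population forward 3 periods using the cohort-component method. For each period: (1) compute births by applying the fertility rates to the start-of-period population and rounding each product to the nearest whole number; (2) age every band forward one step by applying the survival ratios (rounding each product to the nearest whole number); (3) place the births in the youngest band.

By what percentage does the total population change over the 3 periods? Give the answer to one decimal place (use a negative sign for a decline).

-30.2

Numbering the bands 1..4 from youngest to oldest:
— Period 1 —
Births: 1980 * 0.255 = 505
Band 2: 630 * 0.944 = 595
Band 3: 1790 * 0.953 = 1706
Band 4: 1980 * 0.964 + 310 * 0.597 = 1909 + 185 = 2094
Population now: 0–14=505, 15–29=595, 30–44=1706, 45+=2094
— Period 2 —
Births: 1706 * 0.255 = 435
Band 2: 505 * 0.944 = 477
Band 3: 595 * 0.953 = 567
Band 4: 1706 * 0.964 + 2094 * 0.597 = 1645 + 1250 = 2895
Population now: 0–14=435, 15–29=477, 30–44=567, 45+=2895
— Period 3 —
Births: 567 * 0.255 = 145
Band 2: 435 * 0.944 = 411
Band 3: 477 * 0.953 = 455
Band 4: 567 * 0.964 + 2895 * 0.597 = 547 + 1728 = 2275
Population now: 0–14=145, 15–29=411, 30–44=455, 45+=2275
Total: 4710 → 3286; change = -1424; percentage change = -30.2%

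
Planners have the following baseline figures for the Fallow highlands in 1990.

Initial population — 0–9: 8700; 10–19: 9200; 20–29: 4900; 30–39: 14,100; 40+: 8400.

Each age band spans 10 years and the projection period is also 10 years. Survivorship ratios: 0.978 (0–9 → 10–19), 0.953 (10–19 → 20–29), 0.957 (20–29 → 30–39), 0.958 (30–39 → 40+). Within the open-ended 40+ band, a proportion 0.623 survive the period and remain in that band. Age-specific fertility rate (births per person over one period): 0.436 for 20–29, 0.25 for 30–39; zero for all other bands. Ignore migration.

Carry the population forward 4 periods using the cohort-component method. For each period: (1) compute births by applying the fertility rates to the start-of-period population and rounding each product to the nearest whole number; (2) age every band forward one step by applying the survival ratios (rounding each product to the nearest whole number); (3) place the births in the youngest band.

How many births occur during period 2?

— Period 1 —
Births: 4900 * 0.436 = 2136, 14100 * 0.25 = 3525 → 5661
10–19: 8700 * 0.978 = 8509
20–29: 9200 * 0.953 = 8768
30–39: 4900 * 0.957 = 4689
40+: 14100 * 0.958 + 8400 * 0.623 = 13508 + 5233 = 18741
Population now: 0–9=5661, 10–19=8509, 20–29=8768, 30–39=4689, 40+=18741
— Period 2 —
Births: 8768 * 0.436 = 3823, 4689 * 0.25 = 1172 → 4995
10–19: 5661 * 0.978 = 5536
20–29: 8509 * 0.953 = 8109
30–39: 8768 * 0.957 = 8391
40+: 4689 * 0.958 + 18741 * 0.623 = 4492 + 11676 = 16168
Population now: 0–9=4995, 10–19=5536, 20–29=8109, 30–39=8391, 40+=16168

4995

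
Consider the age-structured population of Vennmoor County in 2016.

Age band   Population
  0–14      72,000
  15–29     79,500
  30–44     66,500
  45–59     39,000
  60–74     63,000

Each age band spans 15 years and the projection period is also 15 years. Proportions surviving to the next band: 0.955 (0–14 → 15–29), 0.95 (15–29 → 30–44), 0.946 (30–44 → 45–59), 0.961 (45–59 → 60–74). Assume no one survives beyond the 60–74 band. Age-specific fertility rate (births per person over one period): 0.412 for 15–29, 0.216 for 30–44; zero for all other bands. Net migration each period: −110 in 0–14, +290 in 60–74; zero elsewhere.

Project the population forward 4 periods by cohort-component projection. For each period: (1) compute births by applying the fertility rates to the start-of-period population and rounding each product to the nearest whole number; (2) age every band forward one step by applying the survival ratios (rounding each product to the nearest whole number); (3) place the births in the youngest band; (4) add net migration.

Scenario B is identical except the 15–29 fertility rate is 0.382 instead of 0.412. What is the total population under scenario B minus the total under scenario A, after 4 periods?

After projecting period 1:
Births: 79500 * 0.412 = 32754  |  66500 * 0.216 = 14364 → 47118
15–29: 72000 * 0.955 = 68760
30–44: 79500 * 0.95 = 75525
45–59: 66500 * 0.946 = 62909
60–74: 39000 * 0.961 = 37479
Net migration: 0–14 − 110 → 47008; 60–74 + 290 → 37769
Giving 47008 / 68760 / 75525 / 62909 / 37769.
After projecting period 2:
Births: 68760 * 0.412 = 28329  |  75525 * 0.216 = 16313 → 44642
15–29: 47008 * 0.955 = 44893
30–44: 68760 * 0.95 = 65322
45–59: 75525 * 0.946 = 71447
60–74: 62909 * 0.961 = 60456
Net migration: 0–14 − 110 → 44532; 60–74 + 290 → 60746
Giving 44532 / 44893 / 65322 / 71447 / 60746.
After projecting period 3:
Births: 44893 * 0.412 = 18496  |  65322 * 0.216 = 14110 → 32606
15–29: 44532 * 0.955 = 42528
30–44: 44893 * 0.95 = 42648
45–59: 65322 * 0.946 = 61795
60–74: 71447 * 0.961 = 68661
Net migration: 0–14 − 110 → 32496; 60–74 + 290 → 68951
Giving 32496 / 42528 / 42648 / 61795 / 68951.
After projecting period 4:
Births: 42528 * 0.412 = 17522  |  42648 * 0.216 = 9212 → 26734
15–29: 32496 * 0.955 = 31034
30–44: 42528 * 0.95 = 40402
45–59: 42648 * 0.946 = 40345
60–74: 61795 * 0.961 = 59385
Net migration: 0–14 − 110 → 26624; 60–74 + 290 → 59675
Giving 26624 / 31034 / 40402 / 40345 / 59675.
Scenario A total after 4 periods: 198080
Scenario B projection —
After projecting period 1:
Births: 79500 * 0.382 = 30369  |  66500 * 0.216 = 14364 → 44733
15–29: 72000 * 0.955 = 68760
30–44: 79500 * 0.95 = 75525
45–59: 66500 * 0.946 = 62909
60–74: 39000 * 0.961 = 37479
Net migration: 0–14 − 110 → 44623; 60–74 + 290 → 37769
Giving 44623 / 68760 / 75525 / 62909 / 37769.
After projecting period 2:
Births: 68760 * 0.382 = 26266  |  75525 * 0.216 = 16313 → 42579
15–29: 44623 * 0.955 = 42615
30–44: 68760 * 0.95 = 65322
45–59: 75525 * 0.946 = 71447
60–74: 62909 * 0.961 = 60456
Net migration: 0–14 − 110 → 42469; 60–74 + 290 → 60746
Giving 42469 / 42615 / 65322 / 71447 / 60746.
After projecting period 3:
Births: 42615 * 0.382 = 16279  |  65322 * 0.216 = 14110 → 30389
15–29: 42469 * 0.955 = 40558
30–44: 42615 * 0.95 = 40484
45–59: 65322 * 0.946 = 61795
60–74: 71447 * 0.961 = 68661
Net migration: 0–14 − 110 → 30279; 60–74 + 290 → 68951
Giving 30279 / 40558 / 40484 / 61795 / 68951.
After projecting period 4:
Births: 40558 * 0.382 = 15493  |  40484 * 0.216 = 8745 → 24238
15–29: 30279 * 0.955 = 28916
30–44: 40558 * 0.95 = 38530
45–59: 40484 * 0.946 = 38298
60–74: 61795 * 0.961 = 59385
Net migration: 0–14 − 110 → 24128; 60–74 + 290 → 59675
Giving 24128 / 28916 / 38530 / 38298 / 59675.
Scenario B total after 4 periods: 189547
Difference B − A = 189547 − 198080 = -8533

-8533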